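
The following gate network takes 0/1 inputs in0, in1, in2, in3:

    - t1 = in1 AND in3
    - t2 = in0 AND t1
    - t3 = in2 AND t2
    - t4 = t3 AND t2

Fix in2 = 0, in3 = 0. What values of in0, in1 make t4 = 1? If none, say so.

With in2 = 0, in3 = 0 fixed, none of the 4 settings of in0, in1 give t4 = 1.
For example, with in0=1, in1=0:
t1 = in1 AND in3 = 0 AND 0 = 0
t2 = in0 AND t1 = 1 AND 0 = 0
t3 = in2 AND t2 = 0 AND 0 = 0
t4 = t3 AND t2 = 0 AND 0 = 0
giving t4 = 0 ≠ 1.

no solution exists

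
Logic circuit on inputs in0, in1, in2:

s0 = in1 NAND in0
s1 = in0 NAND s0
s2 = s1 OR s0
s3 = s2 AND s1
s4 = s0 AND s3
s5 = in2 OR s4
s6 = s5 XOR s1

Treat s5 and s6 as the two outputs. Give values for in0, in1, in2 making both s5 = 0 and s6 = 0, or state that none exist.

Check with in0=1, in1=0, in2=0:
s0 = in1 NAND in0 = 0 NAND 1 = 1
s1 = in0 NAND s0 = 1 NAND 1 = 0
s2 = s1 OR s0 = 0 OR 1 = 1
s3 = s2 AND s1 = 1 AND 0 = 0
s4 = s0 AND s3 = 1 AND 0 = 0
s5 = in2 OR s4 = 0 OR 0 = 0
s6 = s5 XOR s1 = 0 XOR 0 = 0
So s5 = 0 and s6 = 0.

in0=1, in1=0, in2=0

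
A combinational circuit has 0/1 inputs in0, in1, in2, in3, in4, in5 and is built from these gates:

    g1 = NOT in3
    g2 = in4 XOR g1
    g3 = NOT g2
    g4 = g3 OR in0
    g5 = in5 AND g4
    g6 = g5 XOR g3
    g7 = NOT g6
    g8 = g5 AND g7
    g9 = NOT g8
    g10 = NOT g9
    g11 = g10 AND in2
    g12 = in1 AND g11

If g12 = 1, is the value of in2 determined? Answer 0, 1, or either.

1

g12 = in1 AND g11 must be 1, so both in1 = 1 and g11 = 1.
g11 = g10 AND in2 must be 1, so both g10 = 1 and in2 = 1.
Every assignment with g12 = 1 has in2 = 1; there are 4 such assignment(s).
  in0=0, in1=1, in2=1, in3=0, in4=1, in5=1
  in0=0, in1=1, in2=1, in3=1, in4=0, in5=1
  in0=1, in1=1, in2=1, in3=0, in4=1, in5=1
  in0=1, in1=1, in2=1, in3=1, in4=0, in5=1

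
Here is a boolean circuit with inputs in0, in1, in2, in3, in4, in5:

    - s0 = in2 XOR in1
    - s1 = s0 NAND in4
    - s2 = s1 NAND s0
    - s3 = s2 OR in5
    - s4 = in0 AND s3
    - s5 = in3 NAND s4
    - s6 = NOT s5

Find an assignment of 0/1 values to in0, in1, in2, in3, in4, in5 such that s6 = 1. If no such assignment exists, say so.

s6 = NOT s5 must be 1, so s5 = 0.
Check with in0=1, in1=0, in2=1, in3=1, in4=0, in5=1:
s0 = in2 XOR in1 = 1 XOR 0 = 1
s1 = s0 NAND in4 = 1 NAND 0 = 1
s2 = s1 NAND s0 = 1 NAND 1 = 0
s3 = s2 OR in5 = 0 OR 1 = 1
s4 = in0 AND s3 = 1 AND 1 = 1
s5 = in3 NAND s4 = 1 NAND 1 = 0
s6 = NOT s5 = NOT 0 = 1
So s6 = 1 as required.

in0=1, in1=0, in2=1, in3=1, in4=0, in5=1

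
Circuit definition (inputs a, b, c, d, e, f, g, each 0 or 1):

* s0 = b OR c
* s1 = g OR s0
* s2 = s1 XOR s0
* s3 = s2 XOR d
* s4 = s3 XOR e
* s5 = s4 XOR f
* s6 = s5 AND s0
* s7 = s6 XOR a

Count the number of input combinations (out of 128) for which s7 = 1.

64

s7 = s6 XOR a must be 1, so s6 and a differ.
Enumerating the 128 input combinations, 64 give s7 = 1 and 64 give s7 = 0.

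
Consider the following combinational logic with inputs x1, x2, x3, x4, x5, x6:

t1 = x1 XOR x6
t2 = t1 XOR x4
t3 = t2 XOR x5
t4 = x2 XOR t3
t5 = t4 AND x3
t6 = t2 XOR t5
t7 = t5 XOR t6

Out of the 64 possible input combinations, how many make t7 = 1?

32

t7 = t5 XOR t6 must be 1, so t5 and t6 differ.
Enumerating the 64 input combinations, 32 give t7 = 1 and 32 give t7 = 0.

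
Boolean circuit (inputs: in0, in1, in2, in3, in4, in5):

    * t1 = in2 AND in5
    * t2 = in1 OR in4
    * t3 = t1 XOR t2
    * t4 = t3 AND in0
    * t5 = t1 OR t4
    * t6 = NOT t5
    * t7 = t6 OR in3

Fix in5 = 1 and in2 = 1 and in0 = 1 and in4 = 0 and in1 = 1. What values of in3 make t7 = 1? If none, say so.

t7 = t6 OR in3 must be 1, so at least one of t6, in3 is 1.
Check with in5 = 1 and in2 = 1 and in0 = 1 and in4 = 0 and in1 = 1 and in3=1:
t1 = in2 AND in5 = 1 AND 1 = 1
t2 = in1 OR in4 = 1 OR 0 = 1
t3 = t1 XOR t2 = 1 XOR 1 = 0
t4 = t3 AND in0 = 0 AND 1 = 0
t5 = t1 OR t4 = 1 OR 0 = 1
t6 = NOT t5 = NOT 1 = 0
t7 = t6 OR in3 = 0 OR 1 = 1
So t7 = 1.

in3=1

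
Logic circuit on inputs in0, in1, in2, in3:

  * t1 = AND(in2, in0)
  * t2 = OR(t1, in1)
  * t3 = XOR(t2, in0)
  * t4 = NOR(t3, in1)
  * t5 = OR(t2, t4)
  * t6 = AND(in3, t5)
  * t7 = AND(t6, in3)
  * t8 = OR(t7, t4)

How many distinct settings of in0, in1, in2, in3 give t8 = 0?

6

t8 = OR(t7, t4) must be 0, so both t7 = 0 and t4 = 0.
t7 = AND(t6, in3) must be 0, so at least one of t6, in3 is 0.
Satisfying assignments:
  in0=0, in1=1, in2=0, in3=0
  in0=0, in1=1, in2=1, in3=0
  in0=1, in1=0, in2=0, in3=0
  in0=1, in1=0, in2=0, in3=1
  in0=1, in1=1, in2=0, in3=0
  in0=1, in1=1, in2=1, in3=0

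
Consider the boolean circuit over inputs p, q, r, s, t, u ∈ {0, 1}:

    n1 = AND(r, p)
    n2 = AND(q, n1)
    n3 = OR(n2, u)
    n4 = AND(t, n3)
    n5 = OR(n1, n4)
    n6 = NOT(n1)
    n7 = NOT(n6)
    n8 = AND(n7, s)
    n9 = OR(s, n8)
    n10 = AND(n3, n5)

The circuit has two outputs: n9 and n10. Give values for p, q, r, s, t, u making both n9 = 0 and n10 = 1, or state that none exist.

Check with p=1, q=1, r=1, s=0, t=1, u=1:
n1 = AND(r, p) = AND(1, 1) = 1
n2 = AND(q, n1) = AND(1, 1) = 1
n3 = OR(n2, u) = OR(1, 1) = 1
n4 = AND(t, n3) = AND(1, 1) = 1
n5 = OR(n1, n4) = OR(1, 1) = 1
n6 = NOT(n1) = NOT 1 = 0
n7 = NOT(n6) = NOT 0 = 1
n8 = AND(n7, s) = AND(1, 0) = 0
n9 = OR(s, n8) = OR(0, 0) = 0
n10 = AND(n3, n5) = AND(1, 1) = 1
So n9 = 0 and n10 = 1.

p=1, q=1, r=1, s=0, t=1, u=1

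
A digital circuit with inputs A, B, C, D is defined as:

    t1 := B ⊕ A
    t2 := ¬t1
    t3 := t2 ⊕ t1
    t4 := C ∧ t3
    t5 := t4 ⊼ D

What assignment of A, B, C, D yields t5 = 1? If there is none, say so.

Check with A=1 B=0 C=0 D=1:
t1 = B ⊕ A = 0 ⊕ 1 = 1
t2 = ¬t1 = ¬1 = 0
t3 = t2 ⊕ t1 = 0 ⊕ 1 = 1
t4 = C ∧ t3 = 0 ∧ 1 = 0
t5 = t4 ⊼ D = 0 ⊼ 1 = 1
So t5 = 1 as required.

A=1 B=0 C=0 D=1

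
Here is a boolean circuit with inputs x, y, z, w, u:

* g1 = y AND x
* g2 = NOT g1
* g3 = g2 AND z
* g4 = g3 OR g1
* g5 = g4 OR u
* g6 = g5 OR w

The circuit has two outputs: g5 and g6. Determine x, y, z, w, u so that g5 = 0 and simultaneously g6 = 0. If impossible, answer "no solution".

x=0 y=0 z=0 w=0 u=0

Check with x=0 y=0 z=0 w=0 u=0:
g1 = y AND x = 0 AND 0 = 0
g2 = NOT g1 = NOT 0 = 1
g3 = g2 AND z = 1 AND 0 = 0
g4 = g3 OR g1 = 0 OR 0 = 0
g5 = g4 OR u = 0 OR 0 = 0
g6 = g5 OR w = 0 OR 0 = 0
So g5 = 0 and g6 = 0.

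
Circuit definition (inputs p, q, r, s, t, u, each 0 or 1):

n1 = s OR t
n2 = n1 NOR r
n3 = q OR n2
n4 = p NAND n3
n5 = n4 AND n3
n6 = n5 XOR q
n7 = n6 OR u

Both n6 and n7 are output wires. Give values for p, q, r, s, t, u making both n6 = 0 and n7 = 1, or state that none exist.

p=1 q=0 r=0 s=1 t=1 u=1

Check with p=1 q=0 r=0 s=1 t=1 u=1:
n1 = s OR t = 1 OR 1 = 1
n2 = n1 NOR r = 1 NOR 0 = 0
n3 = q OR n2 = 0 OR 0 = 0
n4 = p NAND n3 = 1 NAND 0 = 1
n5 = n4 AND n3 = 1 AND 0 = 0
n6 = n5 XOR q = 0 XOR 0 = 0
n7 = n6 OR u = 0 OR 1 = 1
So n6 = 0 and n7 = 1.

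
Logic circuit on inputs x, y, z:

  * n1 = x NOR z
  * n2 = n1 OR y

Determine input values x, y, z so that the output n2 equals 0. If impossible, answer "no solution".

n2 = n1 OR y must be 0, so both n1 = 0 and y = 0.
n1 = x NOR z must be 0, so at least one of x, z is 1.
Check with x=0 y=0 z=1:
n1 = x NOR z = 0 NOR 1 = 0
n2 = n1 OR y = 0 OR 0 = 0
So n2 = 0 as required.

x=0 y=0 z=1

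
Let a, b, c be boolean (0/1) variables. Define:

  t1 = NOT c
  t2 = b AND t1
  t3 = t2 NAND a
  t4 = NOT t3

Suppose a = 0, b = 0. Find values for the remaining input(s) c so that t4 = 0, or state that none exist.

t4 = NOT t3 must be 0, so t3 = 1.
Check with a = 0, b = 0 and c=1:
t1 = NOT c = NOT 1 = 0
t2 = b AND t1 = 0 AND 0 = 0
t3 = t2 NAND a = 0 NAND 0 = 1
t4 = NOT t3 = NOT 1 = 0
So t4 = 0.

c=1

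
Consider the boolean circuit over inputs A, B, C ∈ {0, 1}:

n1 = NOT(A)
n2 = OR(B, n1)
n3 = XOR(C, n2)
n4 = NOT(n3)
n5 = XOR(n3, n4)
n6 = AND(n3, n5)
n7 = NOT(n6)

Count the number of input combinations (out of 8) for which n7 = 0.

n7 = NOT(n6) must be 0, so n6 = 1.
Enumerating the 8 input combinations, 4 give n7 = 0 and 4 give n7 = 1.

4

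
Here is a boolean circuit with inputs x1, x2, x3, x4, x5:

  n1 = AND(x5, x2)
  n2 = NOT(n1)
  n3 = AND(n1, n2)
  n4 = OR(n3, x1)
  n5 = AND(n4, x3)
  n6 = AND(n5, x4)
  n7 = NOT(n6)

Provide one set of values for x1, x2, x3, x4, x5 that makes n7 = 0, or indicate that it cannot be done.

n7 = NOT(n6) must be 0, so n6 = 1.
n6 = AND(n5, x4) must be 1, so both n5 = 1 and x4 = 1.
n5 = AND(n4, x3) must be 1, so both n4 = 1 and x3 = 1.
Check with x1=1 x2=0 x3=1 x4=1 x5=1:
n1 = AND(x5, x2) = AND(1, 0) = 0
n2 = NOT(n1) = NOT 0 = 1
n3 = AND(n1, n2) = AND(0, 1) = 0
n4 = OR(n3, x1) = OR(0, 1) = 1
n5 = AND(n4, x3) = AND(1, 1) = 1
n6 = AND(n5, x4) = AND(1, 1) = 1
n7 = NOT(n6) = NOT 1 = 0
So n7 = 0 as required.

x1=1 x2=0 x3=1 x4=1 x5=1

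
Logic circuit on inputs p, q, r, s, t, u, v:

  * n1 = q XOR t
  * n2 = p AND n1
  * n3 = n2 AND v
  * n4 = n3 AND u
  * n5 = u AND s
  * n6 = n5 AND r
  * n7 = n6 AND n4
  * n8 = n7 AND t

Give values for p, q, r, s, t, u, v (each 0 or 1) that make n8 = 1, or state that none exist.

p=1 q=0 r=1 s=1 t=1 u=1 v=1

n8 = n7 AND t must be 1, so both n7 = 1 and t = 1.
n7 = n6 AND n4 must be 1, so both n6 = 1 and n4 = 1.
n6 = n5 AND r must be 1, so both n5 = 1 and r = 1.
Check with p=1 q=0 r=1 s=1 t=1 u=1 v=1:
n1 = q XOR t = 0 XOR 1 = 1
n2 = p AND n1 = 1 AND 1 = 1
n3 = n2 AND v = 1 AND 1 = 1
n4 = n3 AND u = 1 AND 1 = 1
n5 = u AND s = 1 AND 1 = 1
n6 = n5 AND r = 1 AND 1 = 1
n7 = n6 AND n4 = 1 AND 1 = 1
n8 = n7 AND t = 1 AND 1 = 1
So n8 = 1 as required.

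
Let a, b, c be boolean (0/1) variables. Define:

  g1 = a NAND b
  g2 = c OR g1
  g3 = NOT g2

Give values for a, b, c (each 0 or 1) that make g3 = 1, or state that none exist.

a=1, b=1, c=0

g3 = NOT g2 must be 1, so g2 = 0.
g2 = c OR g1 must be 0, so both c = 0 and g1 = 0.
g1 = a NAND b must be 0, so both a = 1 and b = 1.
Check with a=1, b=1, c=0:
g1 = a NAND b = 1 NAND 1 = 0
g2 = c OR g1 = 0 OR 0 = 0
g3 = NOT g2 = NOT 0 = 1
So g3 = 1 as required.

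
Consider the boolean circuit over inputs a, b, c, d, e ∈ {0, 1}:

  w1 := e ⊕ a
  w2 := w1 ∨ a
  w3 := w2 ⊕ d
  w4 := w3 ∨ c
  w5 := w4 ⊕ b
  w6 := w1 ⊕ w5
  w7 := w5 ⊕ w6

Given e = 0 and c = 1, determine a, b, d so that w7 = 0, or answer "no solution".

w7 = w5 ⊕ w6 must be 0, so w5 and w6 are equal.
Check with e = 0 and c = 1 and a=0, b=1, d=1:
w1 = e ⊕ a = 0 ⊕ 0 = 0
w2 = w1 ∨ a = 0 ∨ 0 = 0
w3 = w2 ⊕ d = 0 ⊕ 1 = 1
w4 = w3 ∨ c = 1 ∨ 1 = 1
w5 = w4 ⊕ b = 1 ⊕ 1 = 0
w6 = w1 ⊕ w5 = 0 ⊕ 0 = 0
w7 = w5 ⊕ w6 = 0 ⊕ 0 = 0
So w7 = 0.

a=0, b=1, d=1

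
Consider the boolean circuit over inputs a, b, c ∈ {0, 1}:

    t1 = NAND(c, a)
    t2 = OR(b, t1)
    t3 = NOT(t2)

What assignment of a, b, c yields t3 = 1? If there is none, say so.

t3 = NOT(t2) must be 1, so t2 = 0.
Check with a=1, b=0, c=1:
t1 = NAND(c, a) = NAND(1, 1) = 0
t2 = OR(b, t1) = OR(0, 0) = 0
t3 = NOT(t2) = NOT 0 = 1
So t3 = 1 as required.

a=1, b=0, c=1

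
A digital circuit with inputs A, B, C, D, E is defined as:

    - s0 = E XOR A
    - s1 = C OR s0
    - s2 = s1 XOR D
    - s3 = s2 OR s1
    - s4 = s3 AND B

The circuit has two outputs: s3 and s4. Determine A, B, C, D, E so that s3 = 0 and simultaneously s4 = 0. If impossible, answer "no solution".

A=0 B=0 C=0 D=0 E=0

Check with A=0 B=0 C=0 D=0 E=0:
s0 = E XOR A = 0 XOR 0 = 0
s1 = C OR s0 = 0 OR 0 = 0
s2 = s1 XOR D = 0 XOR 0 = 0
s3 = s2 OR s1 = 0 OR 0 = 0
s4 = s3 AND B = 0 AND 0 = 0
So s3 = 0 and s4 = 0.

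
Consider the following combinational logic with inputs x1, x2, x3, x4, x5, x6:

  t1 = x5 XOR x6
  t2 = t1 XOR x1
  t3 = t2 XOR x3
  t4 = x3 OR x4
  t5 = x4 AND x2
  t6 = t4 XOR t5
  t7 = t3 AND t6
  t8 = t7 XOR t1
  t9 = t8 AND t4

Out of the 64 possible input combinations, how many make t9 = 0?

40

t9 = t8 AND t4 must be 0, so at least one of t8, t4 is 0.
Enumerating the 64 input combinations, 40 give t9 = 0 and 24 give t9 = 1.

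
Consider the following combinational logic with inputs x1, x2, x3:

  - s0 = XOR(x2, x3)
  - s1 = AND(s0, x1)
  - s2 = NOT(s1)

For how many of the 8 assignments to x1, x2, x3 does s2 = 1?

6

s2 = NOT(s1) must be 1, so s1 = 0.
s1 = AND(s0, x1) must be 0, so at least one of s0, x1 is 0.
Satisfying assignments:
  x1=0, x2=0, x3=0
  x1=0, x2=0, x3=1
  x1=0, x2=1, x3=0
  x1=0, x2=1, x3=1
  x1=1, x2=0, x3=0
  x1=1, x2=1, x3=1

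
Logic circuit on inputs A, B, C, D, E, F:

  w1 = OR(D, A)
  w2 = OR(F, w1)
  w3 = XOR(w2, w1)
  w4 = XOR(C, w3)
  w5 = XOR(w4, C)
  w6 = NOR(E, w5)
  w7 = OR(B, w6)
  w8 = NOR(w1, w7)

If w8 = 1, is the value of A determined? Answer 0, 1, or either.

0

w8 = NOR(w1, w7) must be 1, so both w1 = 0 and w7 = 0.
w1 = OR(D, A) must be 0, so both D = 0 and A = 0.
Every assignment with w8 = 1 has A = 0; there are 6 such assignment(s).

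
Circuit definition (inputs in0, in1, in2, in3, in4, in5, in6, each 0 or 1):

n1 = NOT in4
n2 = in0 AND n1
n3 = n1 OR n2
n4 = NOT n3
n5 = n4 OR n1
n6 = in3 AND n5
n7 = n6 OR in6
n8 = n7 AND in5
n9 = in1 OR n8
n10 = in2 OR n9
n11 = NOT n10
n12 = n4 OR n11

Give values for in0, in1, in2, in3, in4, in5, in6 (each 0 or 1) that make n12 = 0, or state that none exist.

in0=1, in1=0, in2=0, in3=0, in4=0, in5=1, in6=1

n12 = n4 OR n11 must be 0, so both n4 = 0 and n11 = 0.
n4 = NOT n3 must be 0, so n3 = 1.
n11 = NOT n10 must be 0, so n10 = 1.
Check with in0=1, in1=0, in2=0, in3=0, in4=0, in5=1, in6=1:
n1 = NOT in4 = NOT 0 = 1
n2 = in0 AND n1 = 1 AND 1 = 1
n3 = n1 OR n2 = 1 OR 1 = 1
n4 = NOT n3 = NOT 1 = 0
n5 = n4 OR n1 = 0 OR 1 = 1
n6 = in3 AND n5 = 0 AND 1 = 0
n7 = n6 OR in6 = 0 OR 1 = 1
n8 = n7 AND in5 = 1 AND 1 = 1
n9 = in1 OR n8 = 0 OR 1 = 1
n10 = in2 OR n9 = 0 OR 1 = 1
n11 = NOT n10 = NOT 1 = 0
n12 = n4 OR n11 = 0 OR 0 = 0
So n12 = 0 as required.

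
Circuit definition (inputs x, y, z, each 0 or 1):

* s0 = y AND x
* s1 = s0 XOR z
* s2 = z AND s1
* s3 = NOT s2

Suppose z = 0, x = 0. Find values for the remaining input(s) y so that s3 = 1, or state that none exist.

s3 = NOT s2 must be 1, so s2 = 0.
s2 = z AND s1 must be 0, so at least one of z, s1 is 0.
Check with z = 0, x = 0 and y=1:
s0 = y AND x = 1 AND 0 = 0
s1 = s0 XOR z = 0 XOR 0 = 0
s2 = z AND s1 = 0 AND 0 = 0
s3 = NOT s2 = NOT 0 = 1
So s3 = 1.

y=1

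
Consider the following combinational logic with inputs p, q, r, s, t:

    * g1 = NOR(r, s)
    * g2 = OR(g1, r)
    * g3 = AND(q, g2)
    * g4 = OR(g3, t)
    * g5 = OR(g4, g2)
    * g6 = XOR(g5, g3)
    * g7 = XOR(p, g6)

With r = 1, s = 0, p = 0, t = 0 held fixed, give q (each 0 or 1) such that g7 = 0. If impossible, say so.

q=1

g7 = XOR(p, g6) must be 0, so p and g6 are equal.
Check with r = 1, s = 0, p = 0, t = 0 and q=1:
g1 = NOR(r, s) = NOR(1, 0) = 0
g2 = OR(g1, r) = OR(0, 1) = 1
g3 = AND(q, g2) = AND(1, 1) = 1
g4 = OR(g3, t) = OR(1, 0) = 1
g5 = OR(g4, g2) = OR(1, 1) = 1
g6 = XOR(g5, g3) = XOR(1, 1) = 0
g7 = XOR(p, g6) = XOR(0, 0) = 0
So g7 = 0.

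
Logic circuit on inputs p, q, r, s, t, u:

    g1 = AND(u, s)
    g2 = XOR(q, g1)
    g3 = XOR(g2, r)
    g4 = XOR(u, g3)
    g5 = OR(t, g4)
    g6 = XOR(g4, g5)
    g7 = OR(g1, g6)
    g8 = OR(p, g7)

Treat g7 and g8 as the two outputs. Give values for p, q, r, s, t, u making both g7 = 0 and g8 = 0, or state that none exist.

p=0, q=1, r=0, s=0, t=1, u=0

Check with p=0, q=1, r=0, s=0, t=1, u=0:
g1 = AND(u, s) = AND(0, 0) = 0
g2 = XOR(q, g1) = XOR(1, 0) = 1
g3 = XOR(g2, r) = XOR(1, 0) = 1
g4 = XOR(u, g3) = XOR(0, 1) = 1
g5 = OR(t, g4) = OR(1, 1) = 1
g6 = XOR(g4, g5) = XOR(1, 1) = 0
g7 = OR(g1, g6) = OR(0, 0) = 0
g8 = OR(p, g7) = OR(0, 0) = 0
So g7 = 0 and g8 = 0.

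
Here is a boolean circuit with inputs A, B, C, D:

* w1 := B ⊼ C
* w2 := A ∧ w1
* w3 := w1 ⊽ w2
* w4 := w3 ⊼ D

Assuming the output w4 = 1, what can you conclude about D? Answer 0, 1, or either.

Both values of D occur among assignments with w4 = 1:
  D=0: A=0, B=0, C=0, D=0
  D=1: A=0, B=0, C=0, D=1

either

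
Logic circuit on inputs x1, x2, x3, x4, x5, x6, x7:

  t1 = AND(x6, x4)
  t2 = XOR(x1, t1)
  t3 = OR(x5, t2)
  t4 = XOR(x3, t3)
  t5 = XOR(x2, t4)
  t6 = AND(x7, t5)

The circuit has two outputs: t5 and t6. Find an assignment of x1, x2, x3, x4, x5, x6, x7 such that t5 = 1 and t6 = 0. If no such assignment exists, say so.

Check with x1=0, x2=1, x3=1, x4=1, x5=1, x6=1, x7=0:
t1 = AND(x6, x4) = AND(1, 1) = 1
t2 = XOR(x1, t1) = XOR(0, 1) = 1
t3 = OR(x5, t2) = OR(1, 1) = 1
t4 = XOR(x3, t3) = XOR(1, 1) = 0
t5 = XOR(x2, t4) = XOR(1, 0) = 1
t6 = AND(x7, t5) = AND(0, 1) = 0
So t5 = 1 and t6 = 0.

x1=0, x2=1, x3=1, x4=1, x5=1, x6=1, x7=0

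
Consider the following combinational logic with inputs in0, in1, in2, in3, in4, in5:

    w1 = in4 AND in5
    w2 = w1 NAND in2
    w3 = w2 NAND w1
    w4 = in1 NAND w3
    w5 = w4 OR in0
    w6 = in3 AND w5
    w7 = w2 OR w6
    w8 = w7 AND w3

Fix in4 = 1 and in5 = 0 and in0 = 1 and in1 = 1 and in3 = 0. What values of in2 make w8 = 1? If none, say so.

in2=0

Check with in4 = 1 and in5 = 0 and in0 = 1 and in1 = 1 and in3 = 0 and in2=0:
w1 = in4 AND in5 = 1 AND 0 = 0
w2 = w1 NAND in2 = 0 NAND 0 = 1
w3 = w2 NAND w1 = 1 NAND 0 = 1
w4 = in1 NAND w3 = 1 NAND 1 = 0
w5 = w4 OR in0 = 0 OR 1 = 1
w6 = in3 AND w5 = 0 AND 1 = 0
w7 = w2 OR w6 = 1 OR 0 = 1
w8 = w7 AND w3 = 1 AND 1 = 1
So w8 = 1.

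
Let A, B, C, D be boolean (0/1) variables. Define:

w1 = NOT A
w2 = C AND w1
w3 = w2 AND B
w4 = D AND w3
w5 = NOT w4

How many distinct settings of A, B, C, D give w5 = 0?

w5 = NOT w4 must be 0, so w4 = 1.
w4 = D AND w3 must be 1, so both D = 1 and w3 = 1.
Enumerating the 16 input combinations, 1 give w5 = 0 and 15 give w5 = 1.

1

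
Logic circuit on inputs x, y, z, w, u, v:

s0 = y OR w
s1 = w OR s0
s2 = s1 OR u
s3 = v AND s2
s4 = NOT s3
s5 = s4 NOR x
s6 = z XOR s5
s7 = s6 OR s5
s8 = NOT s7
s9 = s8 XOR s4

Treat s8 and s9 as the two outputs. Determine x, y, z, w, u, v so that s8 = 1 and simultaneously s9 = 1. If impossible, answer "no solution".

Check with x=1, y=0, z=0, w=0, u=1, v=1:
s0 = y OR w = 0 OR 0 = 0
s1 = w OR s0 = 0 OR 0 = 0
s2 = s1 OR u = 0 OR 1 = 1
s3 = v AND s2 = 1 AND 1 = 1
s4 = NOT s3 = NOT 1 = 0
s5 = s4 NOR x = 0 NOR 1 = 0
s6 = z XOR s5 = 0 XOR 0 = 0
s7 = s6 OR s5 = 0 OR 0 = 0
s8 = NOT s7 = NOT 0 = 1
s9 = s8 XOR s4 = 1 XOR 0 = 1
So s8 = 1 and s9 = 1.

x=1, y=0, z=0, w=0, u=1, v=1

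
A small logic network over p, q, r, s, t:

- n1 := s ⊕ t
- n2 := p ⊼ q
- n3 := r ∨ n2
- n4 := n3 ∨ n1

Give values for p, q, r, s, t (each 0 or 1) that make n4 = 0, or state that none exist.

n4 = n3 ∨ n1 must be 0, so both n3 = 0 and n1 = 0.
n3 = r ∨ n2 must be 0, so both r = 0 and n2 = 0.
n1 = s ⊕ t must be 0, so s and t are equal.
Check with p=1, q=1, r=0, s=1, t=1:
n1 = s ⊕ t = 1 ⊕ 1 = 0
n2 = p ⊼ q = 1 ⊼ 1 = 0
n3 = r ∨ n2 = 0 ∨ 0 = 0
n4 = n3 ∨ n1 = 0 ∨ 0 = 0
So n4 = 0 as required.

p=1, q=1, r=0, s=1, t=1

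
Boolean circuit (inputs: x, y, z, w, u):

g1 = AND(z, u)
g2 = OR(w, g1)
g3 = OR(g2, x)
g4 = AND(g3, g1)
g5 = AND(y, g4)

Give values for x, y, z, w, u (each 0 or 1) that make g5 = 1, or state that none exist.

x=1, y=1, z=1, w=0, u=1

g5 = AND(y, g4) must be 1, so both y = 1 and g4 = 1.
Check with x=1, y=1, z=1, w=0, u=1:
g1 = AND(z, u) = AND(1, 1) = 1
g2 = OR(w, g1) = OR(0, 1) = 1
g3 = OR(g2, x) = OR(1, 1) = 1
g4 = AND(g3, g1) = AND(1, 1) = 1
g5 = AND(y, g4) = AND(1, 1) = 1
So g5 = 1 as required.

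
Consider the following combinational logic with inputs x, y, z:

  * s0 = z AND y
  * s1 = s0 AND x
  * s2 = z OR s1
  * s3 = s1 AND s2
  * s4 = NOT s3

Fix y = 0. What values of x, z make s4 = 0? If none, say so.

With y = 0 fixed, none of the 4 settings of x, z give s4 = 0.
For example, with x=0, z=0:
s0 = z AND y = 0 AND 0 = 0
s1 = s0 AND x = 0 AND 0 = 0
s2 = z OR s1 = 0 OR 0 = 0
s3 = s1 AND s2 = 0 AND 0 = 0
s4 = NOT s3 = NOT 0 = 1
giving s4 = 1 ≠ 0.

no solution exists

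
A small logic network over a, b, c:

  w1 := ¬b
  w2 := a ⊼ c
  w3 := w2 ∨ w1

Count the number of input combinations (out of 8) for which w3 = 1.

7

w3 = w2 ∨ w1 must be 1, so at least one of w2, w1 is 1.
Enumerating the 8 input combinations, 7 give w3 = 1 and 1 give w3 = 0.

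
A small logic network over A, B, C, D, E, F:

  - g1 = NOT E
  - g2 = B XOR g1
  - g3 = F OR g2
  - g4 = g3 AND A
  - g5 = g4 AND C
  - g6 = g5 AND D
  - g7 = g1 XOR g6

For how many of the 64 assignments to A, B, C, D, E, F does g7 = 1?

g7 = g1 XOR g6 must be 1, so g1 and g6 differ.
Enumerating the 64 input combinations, 32 give g7 = 1 and 32 give g7 = 0.

32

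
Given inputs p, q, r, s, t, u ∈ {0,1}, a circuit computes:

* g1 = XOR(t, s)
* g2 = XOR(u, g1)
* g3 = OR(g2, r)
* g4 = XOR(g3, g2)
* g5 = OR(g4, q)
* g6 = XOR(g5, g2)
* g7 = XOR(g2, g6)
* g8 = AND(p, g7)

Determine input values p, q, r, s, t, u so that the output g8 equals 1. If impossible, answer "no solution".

Check with p=1, q=1, r=0, s=1, t=1, u=1:
g1 = XOR(t, s) = XOR(1, 1) = 0
g2 = XOR(u, g1) = XOR(1, 0) = 1
g3 = OR(g2, r) = OR(1, 0) = 1
g4 = XOR(g3, g2) = XOR(1, 1) = 0
g5 = OR(g4, q) = OR(0, 1) = 1
g6 = XOR(g5, g2) = XOR(1, 1) = 0
g7 = XOR(g2, g6) = XOR(1, 0) = 1
g8 = AND(p, g7) = AND(1, 1) = 1
So g8 = 1 as required.

p=1, q=1, r=0, s=1, t=1, u=1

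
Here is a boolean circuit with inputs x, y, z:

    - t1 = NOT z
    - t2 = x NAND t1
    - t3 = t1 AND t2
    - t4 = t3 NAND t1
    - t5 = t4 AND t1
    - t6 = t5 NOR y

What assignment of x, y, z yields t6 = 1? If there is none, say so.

Check with x=0 y=0 z=0:
t1 = NOT z = NOT 0 = 1
t2 = x NAND t1 = 0 NAND 1 = 1
t3 = t1 AND t2 = 1 AND 1 = 1
t4 = t3 NAND t1 = 1 NAND 1 = 0
t5 = t4 AND t1 = 0 AND 1 = 0
t6 = t5 NOR y = 0 NOR 0 = 1
So t6 = 1 as required.

x=0 y=0 z=0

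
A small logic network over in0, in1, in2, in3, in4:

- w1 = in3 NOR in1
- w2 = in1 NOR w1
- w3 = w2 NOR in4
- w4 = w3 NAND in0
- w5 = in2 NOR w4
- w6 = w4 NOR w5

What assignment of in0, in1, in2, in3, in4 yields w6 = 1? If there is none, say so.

w6 = w4 NOR w5 must be 1, so both w4 = 0 and w5 = 0.
Check with in0=1, in1=1, in2=1, in3=1, in4=0:
w1 = in3 NOR in1 = 1 NOR 1 = 0
w2 = in1 NOR w1 = 1 NOR 0 = 0
w3 = w2 NOR in4 = 0 NOR 0 = 1
w4 = w3 NAND in0 = 1 NAND 1 = 0
w5 = in2 NOR w4 = 1 NOR 0 = 0
w6 = w4 NOR w5 = 0 NOR 0 = 1
So w6 = 1 as required.

in0=1, in1=1, in2=1, in3=1, in4=0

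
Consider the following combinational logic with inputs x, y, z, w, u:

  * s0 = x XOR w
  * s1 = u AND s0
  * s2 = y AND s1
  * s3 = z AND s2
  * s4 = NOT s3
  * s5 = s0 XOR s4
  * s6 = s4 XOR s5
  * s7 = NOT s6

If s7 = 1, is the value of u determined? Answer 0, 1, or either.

Both values of u occur among assignments with s7 = 1:
  u=0: x=0, y=0, z=0, w=0, u=0
  u=1: x=0, y=0, z=0, w=0, u=1

either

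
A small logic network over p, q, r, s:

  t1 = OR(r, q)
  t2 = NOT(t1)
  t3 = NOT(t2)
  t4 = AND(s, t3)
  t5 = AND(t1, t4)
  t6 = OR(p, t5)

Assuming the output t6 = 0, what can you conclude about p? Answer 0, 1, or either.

0

t6 = OR(p, t5) must be 0, so both p = 0 and t5 = 0.
t5 = AND(t1, t4) must be 0, so at least one of t1, t4 is 0.
Every assignment with t6 = 0 has p = 0; there are 5 such assignment(s).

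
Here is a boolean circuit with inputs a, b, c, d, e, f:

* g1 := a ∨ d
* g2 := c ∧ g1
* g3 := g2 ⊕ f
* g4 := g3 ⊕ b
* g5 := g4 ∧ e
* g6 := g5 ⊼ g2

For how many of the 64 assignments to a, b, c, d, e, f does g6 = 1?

g6 = g5 ⊼ g2 must be 1, so at least one of g5, g2 is 0.
Enumerating the 64 input combinations, 58 give g6 = 1 and 6 give g6 = 0.

58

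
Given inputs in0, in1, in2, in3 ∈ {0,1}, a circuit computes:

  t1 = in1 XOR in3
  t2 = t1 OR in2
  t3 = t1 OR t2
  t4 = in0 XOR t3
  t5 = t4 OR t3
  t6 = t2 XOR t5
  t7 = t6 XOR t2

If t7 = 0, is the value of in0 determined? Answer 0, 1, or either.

0

t7 = t6 XOR t2 must be 0, so t6 and t2 are equal.
Every assignment with t7 = 0 has in0 = 0; there are 2 such assignment(s).
  in0=0, in1=0, in2=0, in3=0
  in0=0, in1=1, in2=0, in3=1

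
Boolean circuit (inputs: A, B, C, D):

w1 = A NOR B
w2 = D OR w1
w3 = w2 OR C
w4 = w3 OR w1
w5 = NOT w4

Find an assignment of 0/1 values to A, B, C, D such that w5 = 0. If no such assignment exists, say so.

A=1, B=1, C=1, D=0

w5 = NOT w4 must be 0, so w4 = 1.
w4 = w3 OR w1 must be 1, so at least one of w3, w1 is 1.
Check with A=1, B=1, C=1, D=0:
w1 = A NOR B = 1 NOR 1 = 0
w2 = D OR w1 = 0 OR 0 = 0
w3 = w2 OR C = 0 OR 1 = 1
w4 = w3 OR w1 = 1 OR 0 = 1
w5 = NOT w4 = NOT 1 = 0
So w5 = 0 as required.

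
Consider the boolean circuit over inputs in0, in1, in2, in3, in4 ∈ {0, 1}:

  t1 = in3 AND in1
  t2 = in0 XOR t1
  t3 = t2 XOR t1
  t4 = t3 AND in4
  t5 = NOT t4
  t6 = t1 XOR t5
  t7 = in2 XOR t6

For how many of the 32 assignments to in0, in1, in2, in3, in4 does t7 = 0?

t7 = in2 XOR t6 must be 0, so in2 and t6 are equal.
Enumerating the 32 input combinations, 16 give t7 = 0 and 16 give t7 = 1.

16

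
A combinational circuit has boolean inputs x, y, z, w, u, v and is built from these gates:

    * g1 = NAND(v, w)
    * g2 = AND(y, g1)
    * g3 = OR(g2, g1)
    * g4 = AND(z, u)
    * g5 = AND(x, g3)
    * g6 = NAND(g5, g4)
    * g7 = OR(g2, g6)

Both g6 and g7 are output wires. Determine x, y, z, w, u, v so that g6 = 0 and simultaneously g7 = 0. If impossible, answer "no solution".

x=1 y=0 z=1 w=0 u=1 v=1

Check with x=1 y=0 z=1 w=0 u=1 v=1:
g1 = NAND(v, w) = NAND(1, 0) = 1
g2 = AND(y, g1) = AND(0, 1) = 0
g3 = OR(g2, g1) = OR(0, 1) = 1
g4 = AND(z, u) = AND(1, 1) = 1
g5 = AND(x, g3) = AND(1, 1) = 1
g6 = NAND(g5, g4) = NAND(1, 1) = 0
g7 = OR(g2, g6) = OR(0, 0) = 0
So g6 = 0 and g7 = 0.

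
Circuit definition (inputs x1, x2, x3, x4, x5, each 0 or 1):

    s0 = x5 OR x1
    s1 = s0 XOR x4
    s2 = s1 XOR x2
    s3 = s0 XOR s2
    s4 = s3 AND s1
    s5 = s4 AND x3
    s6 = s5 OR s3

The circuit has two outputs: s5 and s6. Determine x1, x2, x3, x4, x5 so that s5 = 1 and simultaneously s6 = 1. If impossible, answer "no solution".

x1=0 x2=1 x3=1 x4=0 x5=1

Check with x1=0 x2=1 x3=1 x4=0 x5=1:
s0 = x5 OR x1 = 1 OR 0 = 1
s1 = s0 XOR x4 = 1 XOR 0 = 1
s2 = s1 XOR x2 = 1 XOR 1 = 0
s3 = s0 XOR s2 = 1 XOR 0 = 1
s4 = s3 AND s1 = 1 AND 1 = 1
s5 = s4 AND x3 = 1 AND 1 = 1
s6 = s5 OR s3 = 1 OR 1 = 1
So s5 = 1 and s6 = 1.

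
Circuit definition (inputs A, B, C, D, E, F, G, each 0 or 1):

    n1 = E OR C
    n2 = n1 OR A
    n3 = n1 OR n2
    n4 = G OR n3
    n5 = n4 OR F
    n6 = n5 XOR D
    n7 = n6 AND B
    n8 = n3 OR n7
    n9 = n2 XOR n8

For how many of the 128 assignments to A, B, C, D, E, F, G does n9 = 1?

n9 = n2 XOR n8 must be 1, so n2 and n8 differ.
Enumerating the 128 input combinations, 4 give n9 = 1 and 124 give n9 = 0.

4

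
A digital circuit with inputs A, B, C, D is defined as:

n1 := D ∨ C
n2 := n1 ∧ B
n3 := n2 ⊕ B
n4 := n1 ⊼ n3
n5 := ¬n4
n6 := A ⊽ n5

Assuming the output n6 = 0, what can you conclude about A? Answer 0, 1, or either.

n6 = A ⊽ n5 must be 0, so at least one of A, n5 is 1.
Every assignment with n6 = 0 has A = 1; there are 8 such assignment(s).

1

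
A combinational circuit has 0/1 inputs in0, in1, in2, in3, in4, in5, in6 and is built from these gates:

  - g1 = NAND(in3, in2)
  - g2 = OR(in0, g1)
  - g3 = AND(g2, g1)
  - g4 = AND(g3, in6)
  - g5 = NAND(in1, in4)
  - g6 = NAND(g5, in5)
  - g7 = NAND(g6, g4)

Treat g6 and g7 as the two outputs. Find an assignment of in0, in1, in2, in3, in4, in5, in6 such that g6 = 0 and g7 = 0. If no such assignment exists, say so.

no solution exists

Across all 128 input combinations, none give both g6 = 0 and g7 = 0.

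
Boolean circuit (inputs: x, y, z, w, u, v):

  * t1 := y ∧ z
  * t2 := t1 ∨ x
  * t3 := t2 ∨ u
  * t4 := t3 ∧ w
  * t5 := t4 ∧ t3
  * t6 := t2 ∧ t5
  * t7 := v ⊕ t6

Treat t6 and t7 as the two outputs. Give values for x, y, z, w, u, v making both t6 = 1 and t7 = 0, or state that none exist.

Check with x=1, y=0, z=0, w=1, u=1, v=1:
t1 = y ∧ z = 0 ∧ 0 = 0
t2 = t1 ∨ x = 0 ∨ 1 = 1
t3 = t2 ∨ u = 1 ∨ 1 = 1
t4 = t3 ∧ w = 1 ∧ 1 = 1
t5 = t4 ∧ t3 = 1 ∧ 1 = 1
t6 = t2 ∧ t5 = 1 ∧ 1 = 1
t7 = v ⊕ t6 = 1 ⊕ 1 = 0
So t6 = 1 and t7 = 0.

x=1, y=0, z=0, w=1, u=1, v=1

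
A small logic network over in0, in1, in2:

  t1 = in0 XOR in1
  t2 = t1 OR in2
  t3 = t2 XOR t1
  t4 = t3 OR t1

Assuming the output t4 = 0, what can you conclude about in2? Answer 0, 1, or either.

0

t4 = t3 OR t1 must be 0, so both t3 = 0 and t1 = 0.
t3 = t2 XOR t1 must be 0, so t2 and t1 are equal.
t1 = in0 XOR in1 must be 0, so in0 and in1 are equal.
Every assignment with t4 = 0 has in2 = 0; there are 2 such assignment(s).
  in0=0, in1=0, in2=0
  in0=1, in1=1, in2=0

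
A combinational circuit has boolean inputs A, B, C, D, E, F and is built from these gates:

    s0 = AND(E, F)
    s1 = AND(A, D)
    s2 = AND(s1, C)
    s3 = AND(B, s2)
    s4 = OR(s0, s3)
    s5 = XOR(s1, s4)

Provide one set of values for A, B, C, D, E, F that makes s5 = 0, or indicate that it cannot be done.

A=1, B=1, C=1, D=0, E=1, F=0

s5 = XOR(s1, s4) must be 0, so s1 and s4 are equal.
Check with A=1, B=1, C=1, D=0, E=1, F=0:
s0 = AND(E, F) = AND(1, 0) = 0
s1 = AND(A, D) = AND(1, 0) = 0
s2 = AND(s1, C) = AND(0, 1) = 0
s3 = AND(B, s2) = AND(1, 0) = 0
s4 = OR(s0, s3) = OR(0, 0) = 0
s5 = XOR(s1, s4) = XOR(0, 0) = 0
So s5 = 0 as required.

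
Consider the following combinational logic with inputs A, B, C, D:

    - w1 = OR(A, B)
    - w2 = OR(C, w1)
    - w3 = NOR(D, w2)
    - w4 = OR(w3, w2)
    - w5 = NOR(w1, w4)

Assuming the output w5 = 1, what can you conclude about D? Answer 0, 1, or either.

w5 = NOR(w1, w4) must be 1, so both w1 = 0 and w4 = 0.
w1 = OR(A, B) must be 0, so both A = 0 and B = 0.
Every assignment with w5 = 1 has D = 1; there are 1 such assignment(s).
  A=0, B=0, C=0, D=1

1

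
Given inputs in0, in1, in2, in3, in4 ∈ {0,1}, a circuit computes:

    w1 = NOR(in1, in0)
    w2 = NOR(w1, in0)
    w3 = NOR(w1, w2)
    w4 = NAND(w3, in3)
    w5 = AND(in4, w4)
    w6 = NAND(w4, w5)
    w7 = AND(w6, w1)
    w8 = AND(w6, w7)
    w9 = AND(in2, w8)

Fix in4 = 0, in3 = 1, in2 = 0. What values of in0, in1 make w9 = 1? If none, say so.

With in4 = 0, in3 = 1, in2 = 0 fixed, none of the 4 settings of in0, in1 give w9 = 1.
For example, with in0=1, in1=1:
w1 = NOR(in1, in0) = NOR(1, 1) = 0
w2 = NOR(w1, in0) = NOR(0, 1) = 0
w3 = NOR(w1, w2) = NOR(0, 0) = 1
w4 = NAND(w3, in3) = NAND(1, 1) = 0
w5 = AND(in4, w4) = AND(0, 0) = 0
w6 = NAND(w4, w5) = NAND(0, 0) = 1
w7 = AND(w6, w1) = AND(1, 0) = 0
w8 = AND(w6, w7) = AND(1, 0) = 0
w9 = AND(in2, w8) = AND(0, 0) = 0
giving w9 = 0 ≠ 1.

no solution exists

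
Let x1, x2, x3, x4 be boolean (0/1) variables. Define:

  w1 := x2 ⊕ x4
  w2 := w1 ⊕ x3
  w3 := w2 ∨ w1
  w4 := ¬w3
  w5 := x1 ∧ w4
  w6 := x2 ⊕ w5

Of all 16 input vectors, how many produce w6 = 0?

8

w6 = x2 ⊕ w5 must be 0, so x2 and w5 are equal.
Enumerating the 16 input combinations, 8 give w6 = 0 and 8 give w6 = 1.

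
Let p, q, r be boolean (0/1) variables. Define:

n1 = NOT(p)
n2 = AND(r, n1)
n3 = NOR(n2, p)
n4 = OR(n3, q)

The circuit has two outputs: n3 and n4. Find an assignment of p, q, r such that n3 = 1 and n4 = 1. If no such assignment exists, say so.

p=0, q=1, r=0

Check with p=0, q=1, r=0:
n1 = NOT(p) = NOT 0 = 1
n2 = AND(r, n1) = AND(0, 1) = 0
n3 = NOR(n2, p) = NOR(0, 0) = 1
n4 = OR(n3, q) = OR(1, 1) = 1
So n3 = 1 and n4 = 1.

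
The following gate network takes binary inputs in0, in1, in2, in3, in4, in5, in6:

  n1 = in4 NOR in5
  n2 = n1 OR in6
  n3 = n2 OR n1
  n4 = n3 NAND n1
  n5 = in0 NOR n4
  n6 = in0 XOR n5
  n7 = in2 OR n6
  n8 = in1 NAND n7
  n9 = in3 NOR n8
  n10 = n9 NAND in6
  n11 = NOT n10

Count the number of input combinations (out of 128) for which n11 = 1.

n11 = NOT n10 must be 1, so n10 = 0.
n10 = n9 NAND in6 must be 0, so both n9 = 1 and in6 = 1.
Enumerating the 128 input combinations, 13 give n11 = 1 and 115 give n11 = 0.

13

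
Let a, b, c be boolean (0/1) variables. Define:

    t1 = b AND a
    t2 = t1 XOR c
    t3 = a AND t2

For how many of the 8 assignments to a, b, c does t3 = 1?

t3 = a AND t2 must be 1, so both a = 1 and t2 = 1.
t2 = t1 XOR c must be 1, so t1 and c differ.
Satisfying assignments:
  a=1, b=0, c=1
  a=1, b=1, c=0

2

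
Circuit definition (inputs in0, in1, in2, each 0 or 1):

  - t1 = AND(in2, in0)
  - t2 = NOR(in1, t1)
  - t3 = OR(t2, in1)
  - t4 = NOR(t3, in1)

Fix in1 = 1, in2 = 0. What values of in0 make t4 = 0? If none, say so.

t4 = NOR(t3, in1) must be 0, so at least one of t3, in1 is 1.
Check with in1 = 1, in2 = 0 and in0=0:
t1 = AND(in2, in0) = AND(0, 0) = 0
t2 = NOR(in1, t1) = NOR(1, 0) = 0
t3 = OR(t2, in1) = OR(0, 1) = 1
t4 = NOR(t3, in1) = NOR(1, 1) = 0
So t4 = 0.

in0=0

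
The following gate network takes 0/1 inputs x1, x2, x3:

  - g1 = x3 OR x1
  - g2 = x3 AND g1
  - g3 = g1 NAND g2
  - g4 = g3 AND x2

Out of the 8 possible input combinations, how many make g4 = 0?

6

g4 = g3 AND x2 must be 0, so at least one of g3, x2 is 0.
Enumerating the 8 input combinations, 6 give g4 = 0 and 2 give g4 = 1.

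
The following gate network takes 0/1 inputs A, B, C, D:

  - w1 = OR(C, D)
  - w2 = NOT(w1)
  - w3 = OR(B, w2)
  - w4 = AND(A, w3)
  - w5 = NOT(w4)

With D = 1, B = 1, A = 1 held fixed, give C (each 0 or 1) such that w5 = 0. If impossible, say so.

C=1

Check with D = 1, B = 1, A = 1 and C=1:
w1 = OR(C, D) = OR(1, 1) = 1
w2 = NOT(w1) = NOT 1 = 0
w3 = OR(B, w2) = OR(1, 0) = 1
w4 = AND(A, w3) = AND(1, 1) = 1
w5 = NOT(w4) = NOT 1 = 0
So w5 = 0.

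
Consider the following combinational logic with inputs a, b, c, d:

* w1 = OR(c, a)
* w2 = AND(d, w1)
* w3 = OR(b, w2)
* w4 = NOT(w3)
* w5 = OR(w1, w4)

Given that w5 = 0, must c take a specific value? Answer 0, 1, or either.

0

w5 = OR(w1, w4) must be 0, so both w1 = 0 and w4 = 0.
w1 = OR(c, a) must be 0, so both c = 0 and a = 0.
w4 = NOT(w3) must be 0, so w3 = 1.
Every assignment with w5 = 0 has c = 0; there are 2 such assignment(s).
  a=0, b=1, c=0, d=0
  a=0, b=1, c=0, d=1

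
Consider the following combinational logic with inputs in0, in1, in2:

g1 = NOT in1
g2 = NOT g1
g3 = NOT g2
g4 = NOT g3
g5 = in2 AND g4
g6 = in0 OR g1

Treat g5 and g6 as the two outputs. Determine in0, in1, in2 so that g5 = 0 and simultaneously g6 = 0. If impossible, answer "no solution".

in0=0, in1=1, in2=0

Check with in0=0, in1=1, in2=0:
g1 = NOT in1 = NOT 1 = 0
g2 = NOT g1 = NOT 0 = 1
g3 = NOT g2 = NOT 1 = 0
g4 = NOT g3 = NOT 0 = 1
g5 = in2 AND g4 = 0 AND 1 = 0
g6 = in0 OR g1 = 0 OR 0 = 0
So g5 = 0 and g6 = 0.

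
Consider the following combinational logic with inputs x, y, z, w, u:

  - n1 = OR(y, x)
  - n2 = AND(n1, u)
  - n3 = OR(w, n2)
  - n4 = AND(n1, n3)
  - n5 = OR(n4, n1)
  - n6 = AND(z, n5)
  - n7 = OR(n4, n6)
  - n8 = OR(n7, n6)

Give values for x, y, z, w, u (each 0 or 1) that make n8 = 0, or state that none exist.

Check with x=0 y=1 z=0 w=0 u=0:
n1 = OR(y, x) = OR(1, 0) = 1
n2 = AND(n1, u) = AND(1, 0) = 0
n3 = OR(w, n2) = OR(0, 0) = 0
n4 = AND(n1, n3) = AND(1, 0) = 0
n5 = OR(n4, n1) = OR(0, 1) = 1
n6 = AND(z, n5) = AND(0, 1) = 0
n7 = OR(n4, n6) = OR(0, 0) = 0
n8 = OR(n7, n6) = OR(0, 0) = 0
So n8 = 0 as required.

x=0 y=1 z=0 w=0 u=0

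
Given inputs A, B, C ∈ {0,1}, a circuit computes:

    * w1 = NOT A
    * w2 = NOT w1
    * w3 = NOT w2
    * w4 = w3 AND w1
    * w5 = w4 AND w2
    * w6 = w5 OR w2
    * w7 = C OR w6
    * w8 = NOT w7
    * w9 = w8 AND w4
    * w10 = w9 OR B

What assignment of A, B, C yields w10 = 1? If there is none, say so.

A=1, B=1, C=1

w10 = w9 OR B must be 1, so at least one of w9, B is 1.
Check with A=1, B=1, C=1:
w1 = NOT A = NOT 1 = 0
w2 = NOT w1 = NOT 0 = 1
w3 = NOT w2 = NOT 1 = 0
w4 = w3 AND w1 = 0 AND 0 = 0
w5 = w4 AND w2 = 0 AND 1 = 0
w6 = w5 OR w2 = 0 OR 1 = 1
w7 = C OR w6 = 1 OR 1 = 1
w8 = NOT w7 = NOT 1 = 0
w9 = w8 AND w4 = 0 AND 0 = 0
w10 = w9 OR B = 0 OR 1 = 1
So w10 = 1 as required.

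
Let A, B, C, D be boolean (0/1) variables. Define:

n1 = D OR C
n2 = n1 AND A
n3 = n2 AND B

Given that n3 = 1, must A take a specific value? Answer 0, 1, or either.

n3 = n2 AND B must be 1, so both n2 = 1 and B = 1.
n2 = n1 AND A must be 1, so both n1 = 1 and A = 1.
Every assignment with n3 = 1 has A = 1; there are 3 such assignment(s).
  A=1, B=1, C=0, D=1
  A=1, B=1, C=1, D=0
  A=1, B=1, C=1, D=1

1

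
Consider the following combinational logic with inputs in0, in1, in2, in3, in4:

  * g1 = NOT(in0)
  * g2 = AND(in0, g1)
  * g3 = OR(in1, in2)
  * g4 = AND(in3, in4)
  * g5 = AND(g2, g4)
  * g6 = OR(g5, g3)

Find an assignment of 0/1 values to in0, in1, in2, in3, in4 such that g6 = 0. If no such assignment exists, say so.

Check with in0=0, in1=0, in2=0, in3=1, in4=0:
g1 = NOT(in0) = NOT 0 = 1
g2 = AND(in0, g1) = AND(0, 1) = 0
g3 = OR(in1, in2) = OR(0, 0) = 0
g4 = AND(in3, in4) = AND(1, 0) = 0
g5 = AND(g2, g4) = AND(0, 0) = 0
g6 = OR(g5, g3) = OR(0, 0) = 0
So g6 = 0 as required.

in0=0, in1=0, in2=0, in3=1, in4=0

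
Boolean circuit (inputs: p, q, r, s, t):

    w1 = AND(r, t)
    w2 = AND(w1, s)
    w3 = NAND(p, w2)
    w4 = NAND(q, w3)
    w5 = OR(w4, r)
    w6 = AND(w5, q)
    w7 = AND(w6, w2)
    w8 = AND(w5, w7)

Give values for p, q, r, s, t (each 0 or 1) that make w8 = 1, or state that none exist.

w8 = AND(w5, w7) must be 1, so both w5 = 1 and w7 = 1.
w5 = OR(w4, r) must be 1, so at least one of w4, r is 1.
w7 = AND(w6, w2) must be 1, so both w6 = 1 and w2 = 1.
Check with p=0 q=1 r=1 s=1 t=1:
w1 = AND(r, t) = AND(1, 1) = 1
w2 = AND(w1, s) = AND(1, 1) = 1
w3 = NAND(p, w2) = NAND(0, 1) = 1
w4 = NAND(q, w3) = NAND(1, 1) = 0
w5 = OR(w4, r) = OR(0, 1) = 1
w6 = AND(w5, q) = AND(1, 1) = 1
w7 = AND(w6, w2) = AND(1, 1) = 1
w8 = AND(w5, w7) = AND(1, 1) = 1
So w8 = 1 as required.

p=0 q=1 r=1 s=1 t=1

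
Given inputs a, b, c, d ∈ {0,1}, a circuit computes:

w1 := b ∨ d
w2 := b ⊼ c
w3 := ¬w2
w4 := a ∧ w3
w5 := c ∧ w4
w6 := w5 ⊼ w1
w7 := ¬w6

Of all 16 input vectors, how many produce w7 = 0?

14

w7 = ¬w6 must be 0, so w6 = 1.
Enumerating the 16 input combinations, 14 give w7 = 0 and 2 give w7 = 1.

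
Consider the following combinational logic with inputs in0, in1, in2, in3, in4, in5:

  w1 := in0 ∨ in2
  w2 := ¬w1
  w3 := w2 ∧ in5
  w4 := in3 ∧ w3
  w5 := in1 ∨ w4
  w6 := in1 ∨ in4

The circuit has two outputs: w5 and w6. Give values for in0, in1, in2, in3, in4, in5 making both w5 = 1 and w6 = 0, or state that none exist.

Check with in0=0, in1=0, in2=0, in3=1, in4=0, in5=1:
w1 = in0 ∨ in2 = 0 ∨ 0 = 0
w2 = ¬w1 = ¬0 = 1
w3 = w2 ∧ in5 = 1 ∧ 1 = 1
w4 = in3 ∧ w3 = 1 ∧ 1 = 1
w5 = in1 ∨ w4 = 0 ∨ 1 = 1
w6 = in1 ∨ in4 = 0 ∨ 0 = 0
So w5 = 1 and w6 = 0.

in0=0, in1=0, in2=0, in3=1, in4=0, in5=1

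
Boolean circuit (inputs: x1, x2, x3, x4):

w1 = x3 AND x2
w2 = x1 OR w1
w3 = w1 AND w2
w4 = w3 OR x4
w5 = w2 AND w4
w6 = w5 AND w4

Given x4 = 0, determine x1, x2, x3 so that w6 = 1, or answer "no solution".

x1=0, x2=1, x3=1

Check with x4 = 0 and x1=0, x2=1, x3=1:
w1 = x3 AND x2 = 1 AND 1 = 1
w2 = x1 OR w1 = 0 OR 1 = 1
w3 = w1 AND w2 = 1 AND 1 = 1
w4 = w3 OR x4 = 1 OR 0 = 1
w5 = w2 AND w4 = 1 AND 1 = 1
w6 = w5 AND w4 = 1 AND 1 = 1
So w6 = 1.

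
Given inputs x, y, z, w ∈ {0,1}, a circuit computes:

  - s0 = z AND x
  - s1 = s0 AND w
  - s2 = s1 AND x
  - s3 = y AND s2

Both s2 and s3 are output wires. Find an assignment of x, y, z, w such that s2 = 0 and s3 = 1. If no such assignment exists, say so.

no solution exists

Across all 16 input combinations, none give both s2 = 0 and s3 = 1.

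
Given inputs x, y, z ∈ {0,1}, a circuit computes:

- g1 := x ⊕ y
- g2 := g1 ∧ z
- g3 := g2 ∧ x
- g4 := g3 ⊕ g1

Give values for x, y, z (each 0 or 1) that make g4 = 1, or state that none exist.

Check with x=0 y=1 z=1:
g1 = x ⊕ y = 0 ⊕ 1 = 1
g2 = g1 ∧ z = 1 ∧ 1 = 1
g3 = g2 ∧ x = 1 ∧ 0 = 0
g4 = g3 ⊕ g1 = 0 ⊕ 1 = 1
So g4 = 1 as required.

x=0 y=1 z=1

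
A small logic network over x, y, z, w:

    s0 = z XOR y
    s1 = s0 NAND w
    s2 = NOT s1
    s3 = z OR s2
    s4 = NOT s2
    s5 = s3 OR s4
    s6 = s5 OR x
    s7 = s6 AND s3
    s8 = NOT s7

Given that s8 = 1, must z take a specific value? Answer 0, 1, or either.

0

s8 = NOT s7 must be 1, so s7 = 0.
s7 = s6 AND s3 must be 0, so at least one of s6, s3 is 0.
Every assignment with s8 = 1 has z = 0; there are 6 such assignment(s).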